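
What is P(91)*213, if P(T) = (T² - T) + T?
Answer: 1763853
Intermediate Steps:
P(T) = T²
P(91)*213 = 91²*213 = 8281*213 = 1763853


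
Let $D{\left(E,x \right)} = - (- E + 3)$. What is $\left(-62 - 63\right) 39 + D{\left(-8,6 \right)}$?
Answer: $-4886$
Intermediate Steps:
$D{\left(E,x \right)} = -3 + E$ ($D{\left(E,x \right)} = - (3 - E) = -3 + E$)
$\left(-62 - 63\right) 39 + D{\left(-8,6 \right)} = \left(-62 - 63\right) 39 - 11 = \left(-125\right) 39 - 11 = -4875 - 11 = -4886$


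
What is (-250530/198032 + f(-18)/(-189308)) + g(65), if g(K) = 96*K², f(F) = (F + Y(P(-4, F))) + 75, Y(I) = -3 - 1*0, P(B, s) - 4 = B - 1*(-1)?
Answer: 1900688492345829/4686130232 ≈ 4.0560e+5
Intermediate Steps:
P(B, s) = 5 + B (P(B, s) = 4 + (B - 1*(-1)) = 4 + (B + 1) = 4 + (1 + B) = 5 + B)
Y(I) = -3 (Y(I) = -3 + 0 = -3)
f(F) = 72 + F (f(F) = (F - 3) + 75 = (-3 + F) + 75 = 72 + F)
(-250530/198032 + f(-18)/(-189308)) + g(65) = (-250530/198032 + (72 - 18)/(-189308)) + 96*65² = (-250530*1/198032 + 54*(-1/189308)) + 96*4225 = (-125265/99016 - 27/94654) + 405600 = -5929753371/4686130232 + 405600 = 1900688492345829/4686130232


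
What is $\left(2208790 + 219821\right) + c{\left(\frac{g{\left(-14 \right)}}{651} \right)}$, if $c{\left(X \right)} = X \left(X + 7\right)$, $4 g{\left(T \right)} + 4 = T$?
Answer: $\frac{457443444411}{188356} \approx 2.4286 \cdot 10^{6}$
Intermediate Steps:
$g{\left(T \right)} = -1 + \frac{T}{4}$
$c{\left(X \right)} = X \left(7 + X\right)$
$\left(2208790 + 219821\right) + c{\left(\frac{g{\left(-14 \right)}}{651} \right)} = \left(2208790 + 219821\right) + \frac{-1 + \frac{1}{4} \left(-14\right)}{651} \left(7 + \frac{-1 + \frac{1}{4} \left(-14\right)}{651}\right) = 2428611 + \left(-1 - \frac{7}{2}\right) \frac{1}{651} \left(7 + \left(-1 - \frac{7}{2}\right) \frac{1}{651}\right) = 2428611 + \left(- \frac{9}{2}\right) \frac{1}{651} \left(7 - \frac{3}{434}\right) = 2428611 - \frac{3 \left(7 - \frac{3}{434}\right)}{434} = 2428611 - \frac{9105}{188356} = \frac{457443444411}{188356}$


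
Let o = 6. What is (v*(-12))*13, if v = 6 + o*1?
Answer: -1872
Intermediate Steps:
v = 12 (v = 6 + 6*1 = 6 + 6 = 12)
(v*(-12))*13 = (12*(-12))*13 = -144*13 = -1872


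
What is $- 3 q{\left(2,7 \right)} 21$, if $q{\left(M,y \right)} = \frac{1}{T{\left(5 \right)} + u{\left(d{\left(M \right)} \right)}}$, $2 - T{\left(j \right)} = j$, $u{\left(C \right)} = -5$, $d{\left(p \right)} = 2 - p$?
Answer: $\frac{63}{8} \approx 7.875$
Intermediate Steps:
$T{\left(j \right)} = 2 - j$
$q{\left(M,y \right)} = - \frac{1}{8}$ ($q{\left(M,y \right)} = \frac{1}{\left(2 - 5\right) - 5} = \frac{1}{-3 - 5} = \frac{1}{-8} = - \frac{1}{8}$)
$- 3 q{\left(2,7 \right)} 21 = \left(-3\right) \left(- \frac{1}{8}\right) 21 = \frac{3}{8} \cdot 21 = \frac{63}{8}$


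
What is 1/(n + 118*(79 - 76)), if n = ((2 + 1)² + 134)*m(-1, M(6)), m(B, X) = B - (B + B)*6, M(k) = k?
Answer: 1/1927 ≈ 0.00051894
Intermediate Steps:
m(B, X) = -11*B (m(B, X) = B - 2*B*6 = B - 12*B = -11*B)
n = 1573 (n = ((2 + 1)² + 134)*(-11*(-1)) = (3² + 134)*11 = (9 + 134)*11 = 143*11 = 1573)
1/(n + 118*(79 - 76)) = 1/(1573 + 118*(79 - 76)) = 1/(1573 + 118*3) = 1/(1573 + 354) = 1/1927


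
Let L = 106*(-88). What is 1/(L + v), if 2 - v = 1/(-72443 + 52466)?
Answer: -19977/186305501 ≈ -0.00010723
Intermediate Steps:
v = 39955/19977 (v = 2 - 1/(-72443 + 52466) = 2 - 1/(-19977) = 2 - 1*(-1/19977) = 2 + 1/19977 = 39955/19977 ≈ 2.0000)
L = -9328
1/(L + v) = 1/(-9328 + 39955/19977) = 1/(-186305501/19977) = -19977/186305501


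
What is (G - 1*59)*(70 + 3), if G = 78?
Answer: 1387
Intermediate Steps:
(G - 1*59)*(70 + 3) = (78 - 1*59)*(70 + 3) = (78 - 59)*73 = 19*73 = 1387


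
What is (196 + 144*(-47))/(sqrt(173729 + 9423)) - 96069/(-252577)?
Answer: 96069/252577 - 1643*sqrt(11447)/11447 ≈ -14.976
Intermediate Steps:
(196 + 144*(-47))/(sqrt(173729 + 9423)) - 96069/(-252577) = (196 - 6768)/(sqrt(183152)) - 96069*(-1/252577) = -6572*sqrt(11447)/45788 + 96069/252577 = -1643*sqrt(11447)/11447 + 96069/252577 = 96069/252577 - 1643*sqrt(11447)/11447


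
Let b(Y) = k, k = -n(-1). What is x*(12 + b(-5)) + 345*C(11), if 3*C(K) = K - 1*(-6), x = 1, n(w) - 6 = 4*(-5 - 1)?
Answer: 1985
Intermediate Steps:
n(w) = -18 (n(w) = 6 + 4*(-5 - 1) = 6 + 4*(-6) = 6 - 24 = -18)
k = 18 (k = -1*(-18) = 18)
C(K) = 2 + K/3 (C(K) = (K - 1*(-6))/3 = (K + 6)/3 = (6 + K)/3 = 2 + K/3)
b(Y) = 18
x*(12 + b(-5)) + 345*C(11) = 1*(12 + 18) + 345*(2 + (⅓)*11) = 1*30 + 345*(2 + 11/3) = 30 + 345*(17/3) = 30 + 1955 = 1985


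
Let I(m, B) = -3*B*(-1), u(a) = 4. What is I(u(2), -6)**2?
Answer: 324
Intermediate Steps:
I(m, B) = 3*B
I(u(2), -6)**2 = (3*(-6))**2 = (-18)**2 = 324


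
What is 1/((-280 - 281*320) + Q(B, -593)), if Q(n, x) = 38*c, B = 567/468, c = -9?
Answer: -1/90542 ≈ -1.1045e-5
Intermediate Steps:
B = 63/52 (B = 567*(1/468) = 63/52 ≈ 1.2115)
Q(n, x) = -342 (Q(n, x) = 38*(-9) = -342)
1/((-280 - 281*320) + Q(B, -593)) = 1/((-280 - 281*320) - 342) = 1/((-280 - 89920) - 342) = 1/(-90200 - 342) = 1/(-90542) = -1/90542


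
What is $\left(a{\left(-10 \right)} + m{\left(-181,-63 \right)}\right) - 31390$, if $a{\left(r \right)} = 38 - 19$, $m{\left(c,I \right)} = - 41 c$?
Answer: $-23950$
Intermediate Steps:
$a{\left(r \right)} = 19$ ($a{\left(r \right)} = 38 - 19 = 19$)
$\left(a{\left(-10 \right)} + m{\left(-181,-63 \right)}\right) - 31390 = \left(19 - -7421\right) - 31390 = \left(19 + 7421\right) - 31390 = 7440 - 31390 = -23950$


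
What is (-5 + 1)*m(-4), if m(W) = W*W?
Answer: -64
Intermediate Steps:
m(W) = W²
(-5 + 1)*m(-4) = (-5 + 1)*(-4)² = -4*16 = -64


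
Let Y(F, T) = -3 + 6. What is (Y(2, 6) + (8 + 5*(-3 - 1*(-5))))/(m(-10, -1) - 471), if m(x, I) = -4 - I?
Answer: -7/158 ≈ -0.044304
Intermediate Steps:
Y(F, T) = 3
(Y(2, 6) + (8 + 5*(-3 - 1*(-5))))/(m(-10, -1) - 471) = (3 + (8 + 5*(-3 - 1*(-5))))/((-4 - 1*(-1)) - 471) = (3 + (8 + 5*(-3 + 5)))/((-4 + 1) - 471) = (3 + (8 + 5*2))/(-3 - 471) = (3 + (8 + 10))/(-474) = (3 + 18)*(-1/474) = 21*(-1/474) = -7/158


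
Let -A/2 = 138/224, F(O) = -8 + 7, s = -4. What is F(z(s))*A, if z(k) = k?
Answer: 69/56 ≈ 1.2321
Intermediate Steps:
F(O) = -1
A = -69/56 (A = -276/224 = -2*69/112 = -69/56 ≈ -1.2321)
F(z(s))*A = -1*(-69/56) = 69/56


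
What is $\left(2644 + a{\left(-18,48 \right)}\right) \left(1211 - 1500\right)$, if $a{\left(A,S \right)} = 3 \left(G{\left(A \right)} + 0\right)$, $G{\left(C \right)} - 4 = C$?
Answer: $-751978$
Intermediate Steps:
$G{\left(C \right)} = 4 + C$
$a{\left(A,S \right)} = 12 + 3 A$ ($a{\left(A,S \right)} = 3 \left(\left(4 + A\right) + 0\right) = 3 \left(4 + A\right) = 12 + 3 A$)
$\left(2644 + a{\left(-18,48 \right)}\right) \left(1211 - 1500\right) = \left(2644 + \left(12 + 3 \left(-18\right)\right)\right) \left(1211 - 1500\right) = \left(2644 + \left(12 - 54\right)\right) \left(1211 - 1500\right) = \left(2644 - 42\right) \left(-289\right) = 2602 \left(-289\right) = -751978$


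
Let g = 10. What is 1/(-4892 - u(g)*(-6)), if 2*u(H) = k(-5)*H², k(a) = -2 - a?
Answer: -1/3992 ≈ -0.00025050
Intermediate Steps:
u(H) = 3*H²/2 (u(H) = ((-2 - 1*(-5))*H²)/2 = ((-2 + 5)*H²)/2 = (3*H²)/2 = 3*H²/2)
1/(-4892 - u(g)*(-6)) = 1/(-4892 - (3/2)*10²*(-6)) = 1/(-4892 - (3/2)*100*(-6)) = 1/(-4892 - 150*(-6)) = 1/(-4892 - 1*(-900)) = 1/(-4892 + 900) = 1/(-3992) = -1/3992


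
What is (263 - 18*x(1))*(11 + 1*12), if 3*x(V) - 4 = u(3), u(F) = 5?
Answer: 4807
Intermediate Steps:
x(V) = 3 (x(V) = 4/3 + (⅓)*5 = 4/3 + 5/3 = 3)
(263 - 18*x(1))*(11 + 1*12) = (263 - 18*3)*(11 + 1*12) = (263 - 54)*(11 + 12) = 209*23 = 4807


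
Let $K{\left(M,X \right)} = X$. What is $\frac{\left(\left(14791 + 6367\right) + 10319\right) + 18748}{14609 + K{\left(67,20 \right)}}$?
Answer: $\frac{50225}{14629} \approx 3.4333$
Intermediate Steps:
$\frac{\left(\left(14791 + 6367\right) + 10319\right) + 18748}{14609 + K{\left(67,20 \right)}} = \frac{\left(\left(14791 + 6367\right) + 10319\right) + 18748}{14609 + 20} = \frac{\left(21158 + 10319\right) + 18748}{14629} = \left(31477 + 18748\right) \frac{1}{14629} = 50225 \cdot \frac{1}{14629} = \frac{50225}{14629}$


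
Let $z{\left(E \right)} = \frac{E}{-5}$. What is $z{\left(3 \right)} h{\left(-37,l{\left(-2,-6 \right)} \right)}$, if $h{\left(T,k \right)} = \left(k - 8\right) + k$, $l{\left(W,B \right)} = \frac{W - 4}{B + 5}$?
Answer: $- \frac{12}{5} \approx -2.4$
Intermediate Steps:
$z{\left(E \right)} = - \frac{E}{5}$ ($z{\left(E \right)} = E \left(- \frac{1}{5}\right) = - \frac{E}{5}$)
$l{\left(W,B \right)} = \frac{-4 + W}{5 + B}$
$h{\left(T,k \right)} = -8 + 2 k$ ($h{\left(T,k \right)} = \left(-8 + k\right) + k = -8 + 2 k$)
$z{\left(3 \right)} h{\left(-37,l{\left(-2,-6 \right)} \right)} = \left(- \frac{1}{5}\right) 3 \left(-8 + 2 \frac{-4 - 2}{5 - 6}\right) = - \frac{3 \left(-8 + 2 \frac{1}{-1} \left(-6\right)\right)}{5} = - \frac{3 \left(-8 + 2 \left(\left(-1\right) \left(-6\right)\right)\right)}{5} = - \frac{3 \left(-8 + 2 \cdot 6\right)}{5} = - \frac{3 \left(-8 + 12\right)}{5} = \left(- \frac{3}{5}\right) 4 = - \frac{12}{5}$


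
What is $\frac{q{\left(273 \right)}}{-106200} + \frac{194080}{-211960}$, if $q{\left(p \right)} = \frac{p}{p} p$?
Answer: $- \frac{172243009}{187584600} \approx -0.91821$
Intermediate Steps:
$q{\left(p \right)} = p$ ($q{\left(p \right)} = 1 p = p$)
$\frac{q{\left(273 \right)}}{-106200} + \frac{194080}{-211960} = \frac{273}{-106200} + \frac{194080}{-211960} = 273 \left(- \frac{1}{106200}\right) + 194080 \left(- \frac{1}{211960}\right) = - \frac{91}{35400} - \frac{4852}{5299} = - \frac{172243009}{187584600}$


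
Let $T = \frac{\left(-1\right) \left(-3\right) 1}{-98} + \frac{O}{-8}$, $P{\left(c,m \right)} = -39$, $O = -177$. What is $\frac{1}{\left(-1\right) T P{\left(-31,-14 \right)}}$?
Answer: $\frac{392}{337779} \approx 0.0011605$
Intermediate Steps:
$T = \frac{8661}{392}$ ($T = \frac{\left(-1\right) \left(-3\right) 1}{-98} - \frac{177}{-8} = 3 \cdot 1 \left(- \frac{1}{98}\right) - - \frac{177}{8} = 3 \left(- \frac{1}{98}\right) + \frac{177}{8} = - \frac{3}{98} + \frac{177}{8} = \frac{8661}{392} \approx 22.094$)
$\frac{1}{\left(-1\right) T P{\left(-31,-14 \right)}} = \frac{1}{\left(-1\right) \frac{8661}{392} \left(-39\right)} = \frac{1}{\left(-1\right) \left(- \frac{337779}{392}\right)} = \frac{1}{\frac{337779}{392}} = \frac{392}{337779}$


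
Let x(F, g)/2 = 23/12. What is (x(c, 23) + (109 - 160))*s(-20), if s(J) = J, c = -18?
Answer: 2830/3 ≈ 943.33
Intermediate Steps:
x(F, g) = 23/6 (x(F, g) = 2*(23/12) = 23/6)
(x(c, 23) + (109 - 160))*s(-20) = (23/6 + (109 - 160))*(-20) = (23/6 - 51)*(-20) = -283/6*(-20) = 2830/3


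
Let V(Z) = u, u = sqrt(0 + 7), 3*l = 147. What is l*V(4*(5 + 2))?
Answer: 49*sqrt(7) ≈ 129.64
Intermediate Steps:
l = 49 (l = (1/3)*147 = 49)
u = sqrt(7) ≈ 2.6458
V(Z) = sqrt(7)
l*V(4*(5 + 2)) = 49*sqrt(7)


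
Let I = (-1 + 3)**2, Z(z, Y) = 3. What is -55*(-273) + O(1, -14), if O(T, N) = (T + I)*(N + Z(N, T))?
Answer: 14960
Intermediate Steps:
I = 4 (I = 2**2 = 4)
O(T, N) = (3 + N)*(4 + T) (O(T, N) = (T + 4)*(N + 3) = (4 + T)*(3 + N) = (3 + N)*(4 + T))
-55*(-273) + O(1, -14) = -55*(-273) + (12 + 3*1 + 4*(-14) - 14*1) = 15015 + (12 + 3 - 56 - 14) = 15015 - 55 = 14960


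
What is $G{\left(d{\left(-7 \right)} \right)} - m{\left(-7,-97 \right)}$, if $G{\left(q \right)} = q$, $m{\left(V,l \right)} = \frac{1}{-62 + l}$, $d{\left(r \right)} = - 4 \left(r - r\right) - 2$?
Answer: $- \frac{317}{159} \approx -1.9937$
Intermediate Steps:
$d{\left(r \right)} = -2$ ($d{\left(r \right)} = \left(-4\right) 0 - 2 = 0 - 2 = -2$)
$G{\left(d{\left(-7 \right)} \right)} - m{\left(-7,-97 \right)} = -2 - \frac{1}{-62 - 97} = -2 - \frac{1}{-159} = -2 - - \frac{1}{159} = -2 + \frac{1}{159} = - \frac{317}{159}$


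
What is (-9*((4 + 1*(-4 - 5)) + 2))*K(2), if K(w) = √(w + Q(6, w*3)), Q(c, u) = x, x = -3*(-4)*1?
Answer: 27*√14 ≈ 101.02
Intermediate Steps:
x = 12 (x = 12*1 = 12)
Q(c, u) = 12
K(w) = √(12 + w) (K(w) = √(w + 12) = √(12 + w))
(-9*((4 + 1*(-4 - 5)) + 2))*K(2) = (-9*((4 + 1*(-4 - 5)) + 2))*√(12 + 2) = (-9*((4 + 1*(-9)) + 2))*√14 = (-9*((4 - 9) + 2))*√14 = (-9*(-5 + 2))*√14 = (-9*(-3))*√14 = 27*√14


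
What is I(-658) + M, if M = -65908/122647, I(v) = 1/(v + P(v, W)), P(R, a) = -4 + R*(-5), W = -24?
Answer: -173083577/322316316 ≈ -0.53700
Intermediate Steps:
P(R, a) = -4 - 5*R
I(v) = 1/(-4 - 4*v) (I(v) = 1/(v + (-4 - 5*v)) = 1/(-4 - 4*v))
M = -65908/122647 (M = -65908*1/122647 = -65908/122647 ≈ -0.53738)
I(-658) + M = -1/(4 + 4*(-658)) - 65908/122647 = -1/(4 - 2632) - 65908/122647 = -1/(-2628) - 65908/122647 = -1*(-1/2628) - 65908/122647 = 1/2628 - 65908/122647 = -173083577/322316316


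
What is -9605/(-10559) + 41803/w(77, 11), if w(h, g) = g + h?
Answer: 442243117/929192 ≈ 475.94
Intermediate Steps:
-9605/(-10559) + 41803/w(77, 11) = -9605/(-10559) + 41803/(11 + 77) = -9605*(-1/10559) + 41803/88 = 9605/10559 + 41803*(1/88) = 9605/10559 + 41803/88 = 442243117/929192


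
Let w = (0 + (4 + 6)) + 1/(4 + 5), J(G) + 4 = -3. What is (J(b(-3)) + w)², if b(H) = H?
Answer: 784/81 ≈ 9.6790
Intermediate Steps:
J(G) = -7 (J(G) = -4 - 3 = -7)
w = 91/9 (w = (0 + 10) + 1/9 = 10 + ⅑ = 91/9 ≈ 10.111)
(J(b(-3)) + w)² = (-7 + 91/9)² = (28/9)² = 784/81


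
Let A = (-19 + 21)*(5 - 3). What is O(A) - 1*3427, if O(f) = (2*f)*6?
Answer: -3379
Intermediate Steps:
A = 4 (A = 2*2 = 4)
O(f) = 12*f
O(A) - 1*3427 = 12*4 - 1*3427 = 48 - 3427 = -3379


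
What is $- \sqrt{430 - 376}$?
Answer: $- 3 \sqrt{6} \approx -7.3485$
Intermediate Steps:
$- \sqrt{430 - 376} = - \sqrt{54} = - 3 \sqrt{6}$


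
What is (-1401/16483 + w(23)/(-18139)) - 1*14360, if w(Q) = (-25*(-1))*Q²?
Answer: -4293669967734/298985137 ≈ -14361.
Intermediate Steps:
w(Q) = 25*Q²
(-1401/16483 + w(23)/(-18139)) - 1*14360 = (-1401/16483 + (25*23²)/(-18139)) - 1*14360 = (-1401*1/16483 + (25*529)*(-1/18139)) - 14360 = (-1401/16483 + 13225*(-1/18139)) - 14360 = (-1401/16483 - 13225/18139) - 14360 = -243400414/298985137 - 14360 = -4293669967734/298985137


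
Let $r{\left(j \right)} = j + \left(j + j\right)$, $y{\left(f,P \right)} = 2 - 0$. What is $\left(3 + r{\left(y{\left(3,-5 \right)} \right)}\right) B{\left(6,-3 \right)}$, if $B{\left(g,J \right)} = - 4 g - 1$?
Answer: $-225$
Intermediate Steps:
$y{\left(f,P \right)} = 2$ ($y{\left(f,P \right)} = 2 + 0 = 2$)
$B{\left(g,J \right)} = -1 - 4 g$
$r{\left(j \right)} = 3 j$ ($r{\left(j \right)} = j + 2 j = 3 j$)
$\left(3 + r{\left(y{\left(3,-5 \right)} \right)}\right) B{\left(6,-3 \right)} = \left(3 + 3 \cdot 2\right) \left(-1 - 24\right) = \left(3 + 6\right) \left(-1 - 24\right) = 9 \left(-25\right) = -225$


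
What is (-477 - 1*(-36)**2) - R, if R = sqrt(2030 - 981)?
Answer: -1773 - sqrt(1049) ≈ -1805.4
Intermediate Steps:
R = sqrt(1049) ≈ 32.388
(-477 - 1*(-36)**2) - R = (-477 - 1*(-36)**2) - sqrt(1049) = (-477 - 1*1296) - sqrt(1049) = (-477 - 1296) - sqrt(1049) = -1773 - sqrt(1049)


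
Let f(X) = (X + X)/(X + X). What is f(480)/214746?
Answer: 1/214746 ≈ 4.6567e-6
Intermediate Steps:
f(X) = 1 (f(X) = (2*X)/((2*X)) = (2*X)*(1/(2*X)) = 1)
f(480)/214746 = 1/214746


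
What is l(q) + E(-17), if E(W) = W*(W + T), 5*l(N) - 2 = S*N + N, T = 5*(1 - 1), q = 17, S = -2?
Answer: 286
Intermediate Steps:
T = 0 (T = 5*0 = 0)
l(N) = 2/5 - N/5 (l(N) = 2/5 + (-2*N + N)/5 = 2/5 + (-N)/5 = 2/5 - N/5)
E(W) = W**2 (E(W) = W*(W + 0) = W*W = W**2)
l(q) + E(-17) = (2/5 - 1/5*17) + (-17)**2 = (2/5 - 17/5) + 289 = -3 + 289 = 286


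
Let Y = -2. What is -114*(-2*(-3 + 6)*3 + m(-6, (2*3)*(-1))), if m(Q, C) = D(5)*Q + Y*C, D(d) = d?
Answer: 4104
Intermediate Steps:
m(Q, C) = -2*C + 5*Q (m(Q, C) = 5*Q - 2*C = -2*C + 5*Q)
-114*(-2*(-3 + 6)*3 + m(-6, (2*3)*(-1))) = -114*(-2*(-3 + 6)*3 + (-2*2*3*(-1) + 5*(-6))) = -114*(-6*3 + (-12*(-1) - 30)) = -114*(-2*9 + (-2*(-6) - 30)) = -114*(-18 + (12 - 30)) = -114*(-18 - 18) = -114*(-36) = 4104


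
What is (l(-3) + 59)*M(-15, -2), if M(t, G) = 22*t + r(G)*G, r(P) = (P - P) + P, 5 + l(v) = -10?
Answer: -14344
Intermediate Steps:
l(v) = -15 (l(v) = -5 - 10 = -15)
r(P) = P (r(P) = 0 + P = P)
M(t, G) = G² + 22*t (M(t, G) = 22*t + G*G = 22*t + G² = G² + 22*t)
(l(-3) + 59)*M(-15, -2) = (-15 + 59)*((-2)² + 22*(-15)) = 44*(4 - 330) = 44*(-326) = -14344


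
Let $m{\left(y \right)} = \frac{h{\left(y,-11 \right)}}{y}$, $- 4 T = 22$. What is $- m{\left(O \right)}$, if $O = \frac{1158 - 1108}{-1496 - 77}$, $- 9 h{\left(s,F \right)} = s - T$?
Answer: $- \frac{17203}{900} \approx -19.114$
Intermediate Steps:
$T = - \frac{11}{2}$ ($T = \left(- \frac{1}{4}\right) 22 = - \frac{11}{2} \approx -5.5$)
$h{\left(s,F \right)} = - \frac{11}{18} - \frac{s}{9}$ ($h{\left(s,F \right)} = - \frac{s - - \frac{11}{2}}{9} = - \frac{s + \frac{11}{2}}{9} = - \frac{\frac{11}{2} + s}{9} = - \frac{11}{18} - \frac{s}{9}$)
$O = - \frac{50}{1573}$ ($O = \frac{50}{-1573} = 50 \left(- \frac{1}{1573}\right) = - \frac{50}{1573} \approx -0.031786$)
$m{\left(y \right)} = \frac{- \frac{11}{18} - \frac{y}{9}}{y}$
$- m{\left(O \right)} = - \frac{-11 - - \frac{100}{1573}}{18 \left(- \frac{50}{1573}\right)} = - \frac{\left(-1573\right) \left(-11 + \frac{100}{1573}\right)}{18 \cdot 50} = - \frac{\left(-1573\right) \left(-17203\right)}{18 \cdot 50 \cdot 1573} = \left(-1\right) \frac{17203}{900} = - \frac{17203}{900}$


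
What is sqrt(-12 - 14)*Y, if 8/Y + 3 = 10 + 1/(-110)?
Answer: 880*I*sqrt(26)/769 ≈ 5.835*I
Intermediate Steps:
Y = 880/769 (Y = 8/(-3 + (10 + 1/(-110))) = 8/(-3 + (10 - 1/110)) = 8/(-3 + 1099/110) = 8/(769/110) = 8*(110/769) = 880/769 ≈ 1.1443)
sqrt(-12 - 14)*Y = sqrt(-12 - 14)*(880/769) = sqrt(-26)*(880/769) = (I*sqrt(26))*(880/769) = 880*I*sqrt(26)/769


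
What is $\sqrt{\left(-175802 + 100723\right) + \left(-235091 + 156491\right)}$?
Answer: $i \sqrt{153679} \approx 392.02 i$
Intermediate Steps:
$\sqrt{\left(-175802 + 100723\right) + \left(-235091 + 156491\right)} = \sqrt{-75079 - 78600} = \sqrt{-153679} = i \sqrt{153679}$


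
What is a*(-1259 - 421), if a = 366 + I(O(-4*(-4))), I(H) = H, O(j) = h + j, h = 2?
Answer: -645120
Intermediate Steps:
O(j) = 2 + j
a = 384 (a = 366 + (2 - 4*(-4)) = 366 + (2 + 16) = 366 + 18 = 384)
a*(-1259 - 421) = 384*(-1259 - 421) = 384*(-1680) = -645120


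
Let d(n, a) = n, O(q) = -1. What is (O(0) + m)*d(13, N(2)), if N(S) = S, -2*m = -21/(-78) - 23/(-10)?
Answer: -297/10 ≈ -29.700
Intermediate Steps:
m = -167/130 (m = -(-21/(-78) - 23/(-10))/2 = -(-21*(-1/78) - 23*(-⅒))/2 = -(7/26 + 23/10)/2 = -½*167/65 = -167/130 ≈ -1.2846)
(O(0) + m)*d(13, N(2)) = (-1 - 167/130)*13 = -297/130*13 = -297/10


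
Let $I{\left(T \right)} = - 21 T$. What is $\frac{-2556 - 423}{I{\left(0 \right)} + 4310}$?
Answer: $- \frac{2979}{4310} \approx -0.69118$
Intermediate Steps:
$\frac{-2556 - 423}{I{\left(0 \right)} + 4310} = \frac{-2556 - 423}{\left(-21\right) 0 + 4310} = - \frac{2979}{0 + 4310} = - \frac{2979}{4310}$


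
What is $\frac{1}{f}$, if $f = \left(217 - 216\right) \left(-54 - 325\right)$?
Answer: $- \frac{1}{379} \approx -0.0026385$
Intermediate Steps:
$f = -379$ ($f = 1 \left(-379\right) = -379$)
$\frac{1}{f} = \frac{1}{-379} = - \frac{1}{379}$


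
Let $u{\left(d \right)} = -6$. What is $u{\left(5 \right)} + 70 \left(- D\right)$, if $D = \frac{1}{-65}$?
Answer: $- \frac{64}{13} \approx -4.9231$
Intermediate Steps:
$D = - \frac{1}{65} \approx -0.015385$
$u{\left(5 \right)} + 70 \left(- D\right) = -6 + 70 \left(\left(-1\right) \left(- \frac{1}{65}\right)\right) = -6 + 70 \cdot \frac{1}{65} = -6 + \frac{14}{13} = - \frac{64}{13}$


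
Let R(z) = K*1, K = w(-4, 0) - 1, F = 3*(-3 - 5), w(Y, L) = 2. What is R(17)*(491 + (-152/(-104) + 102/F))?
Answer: 25387/52 ≈ 488.21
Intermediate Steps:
F = -24 (F = 3*(-8) = -24)
K = 1 (K = 2 - 1 = 1)
R(z) = 1 (R(z) = 1*1 = 1)
R(17)*(491 + (-152/(-104) + 102/F)) = 1*(491 + (-152/(-104) + 102/(-24))) = 1*(491 + (-152*(-1/104) + 102*(-1/24))) = 1*(491 + (19/13 - 17/4)) = 1*(491 - 145/52) = 1*(25387/52) = 25387/52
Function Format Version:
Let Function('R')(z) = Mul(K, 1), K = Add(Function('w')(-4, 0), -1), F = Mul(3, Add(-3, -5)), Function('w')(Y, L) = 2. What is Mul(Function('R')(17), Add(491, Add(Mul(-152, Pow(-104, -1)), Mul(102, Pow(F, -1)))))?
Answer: Rational(25387, 52) ≈ 488.21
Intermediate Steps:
F = -24 (F = Mul(3, -8) = -24)
K = 1 (K = Add(2, -1) = 1)
Function('R')(z) = 1 (Function('R')(z) = Mul(1, 1) = 1)
Mul(Function('R')(17), Add(491, Add(Mul(-152, Pow(-104, -1)), Mul(102, Pow(F, -1))))) = Mul(1, Add(491, Add(Mul(-152, Pow(-104, -1)), Mul(102, Pow(-24, -1))))) = Mul(1, Add(491, Add(Mul(-152, Rational(-1, 104)), Mul(102, Rational(-1, 24))))) = Mul(1, Add(491, Add(Rational(19, 13), Rational(-17, 4)))) = Mul(1, Add(491, Rational(-145, 52))) = Mul(1, Rational(25387, 52)) = Rational(25387, 52)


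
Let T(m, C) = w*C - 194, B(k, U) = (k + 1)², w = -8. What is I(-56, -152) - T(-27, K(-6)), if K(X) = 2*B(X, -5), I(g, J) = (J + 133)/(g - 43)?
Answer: 58825/99 ≈ 594.19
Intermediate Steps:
B(k, U) = (1 + k)²
I(g, J) = (133 + J)/(-43 + g)
K(X) = 2*(1 + X)²
T(m, C) = -194 - 8*C (T(m, C) = -8*C - 194 = -194 - 8*C)
I(-56, -152) - T(-27, K(-6)) = (133 - 152)/(-43 - 56) - (-194 - 16*(1 - 6)²) = -19/(-99) - (-194 - 16*(-5)²) = -1/99*(-19) - (-194 - 16*25) = 19/99 - (-194 - 8*50) = 19/99 - (-194 - 400) = 19/99 - 1*(-594) = 19/99 + 594 = 58825/99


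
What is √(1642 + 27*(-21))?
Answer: 5*√43 ≈ 32.787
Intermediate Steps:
√(1642 + 27*(-21)) = √(1642 - 567) = √1075 = 5*√43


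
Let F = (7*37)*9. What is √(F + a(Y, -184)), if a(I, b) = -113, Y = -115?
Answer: √2218 ≈ 47.096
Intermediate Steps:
F = 2331 (F = 259*9 = 2331)
√(F + a(Y, -184)) = √(2331 - 113) = √2218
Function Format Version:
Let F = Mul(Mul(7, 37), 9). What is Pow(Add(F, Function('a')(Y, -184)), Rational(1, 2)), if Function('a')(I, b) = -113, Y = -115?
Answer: Pow(2218, Rational(1, 2)) ≈ 47.096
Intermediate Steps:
F = 2331 (F = Mul(259, 9) = 2331)
Pow(Add(F, Function('a')(Y, -184)), Rational(1, 2)) = Pow(Add(2331, -113), Rational(1, 2)) = Pow(2218, Rational(1, 2))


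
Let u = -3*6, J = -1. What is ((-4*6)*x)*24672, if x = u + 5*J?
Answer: 13618944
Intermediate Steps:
u = -18
x = -23 (x = -18 + 5*(-1) = -18 - 5 = -23)
((-4*6)*x)*24672 = (-4*6*(-23))*24672 = -24*(-23)*24672 = 552*24672 = 13618944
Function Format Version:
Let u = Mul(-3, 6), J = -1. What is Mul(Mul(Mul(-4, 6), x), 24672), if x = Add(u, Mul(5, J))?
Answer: 13618944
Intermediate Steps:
u = -18
x = -23 (x = Add(-18, Mul(5, -1)) = Add(-18, -5) = -23)
Mul(Mul(Mul(-4, 6), x), 24672) = Mul(Mul(Mul(-4, 6), -23), 24672) = Mul(Mul(-24, -23), 24672) = Mul(552, 24672) = 13618944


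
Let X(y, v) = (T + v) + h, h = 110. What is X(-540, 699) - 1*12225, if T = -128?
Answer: -11544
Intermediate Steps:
X(y, v) = -18 + v (X(y, v) = (-128 + v) + 110 = -18 + v)
X(-540, 699) - 1*12225 = (-18 + 699) - 1*12225 = 681 - 12225 = -11544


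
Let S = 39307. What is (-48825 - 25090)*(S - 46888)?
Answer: 560349615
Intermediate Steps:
(-48825 - 25090)*(S - 46888) = (-48825 - 25090)*(39307 - 46888) = -73915*(-7581) = 560349615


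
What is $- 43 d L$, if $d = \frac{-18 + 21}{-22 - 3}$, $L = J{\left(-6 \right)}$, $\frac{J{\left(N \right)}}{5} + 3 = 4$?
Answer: $\frac{129}{5} \approx 25.8$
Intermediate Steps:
$J{\left(N \right)} = 5$ ($J{\left(N \right)} = -15 + 5 \cdot 4 = -15 + 20 = 5$)
$L = 5$
$d = - \frac{3}{25}$ ($d = \frac{3}{-25} = 3 \left(- \frac{1}{25}\right) = - \frac{3}{25} \approx -0.12$)
$- 43 d L = - 43 \left(- \frac{3}{25}\right) 5 = - \frac{\left(-129\right) 5}{25} = \left(-1\right) \left(- \frac{129}{5}\right) = \frac{129}{5}$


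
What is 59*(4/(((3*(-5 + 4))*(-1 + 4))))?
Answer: -236/9 ≈ -26.222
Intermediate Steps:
59*(4/(((3*(-5 + 4))*(-1 + 4)))) = 59*(4/(((3*(-1))*3))) = 59*(4/((-3*3))) = 59*(4/(-9)) = 59*(4*(-⅑)) = 59*(-4/9) = -236/9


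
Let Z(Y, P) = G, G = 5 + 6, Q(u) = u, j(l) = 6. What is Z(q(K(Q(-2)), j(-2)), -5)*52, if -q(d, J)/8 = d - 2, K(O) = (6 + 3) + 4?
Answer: 572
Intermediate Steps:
K(O) = 13 (K(O) = 9 + 4 = 13)
q(d, J) = 16 - 8*d (q(d, J) = -8*(d - 2) = -8*(-2 + d) = 16 - 8*d)
G = 11
Z(Y, P) = 11
Z(q(K(Q(-2)), j(-2)), -5)*52 = 11*52 = 572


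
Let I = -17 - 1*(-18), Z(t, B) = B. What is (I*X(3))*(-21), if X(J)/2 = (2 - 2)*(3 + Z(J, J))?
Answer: 0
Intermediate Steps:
X(J) = 0 (X(J) = 2*((2 - 2)*(3 + J)) = 2*(0*(3 + J)) = 2*0 = 0)
I = 1 (I = -17 + 18 = 1)
(I*X(3))*(-21) = (1*0)*(-21) = 0*(-21) = 0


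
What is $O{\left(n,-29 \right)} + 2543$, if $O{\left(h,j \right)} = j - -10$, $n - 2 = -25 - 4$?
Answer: $2524$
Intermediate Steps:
$n = -27$ ($n = 2 - 29 = -27$)
$O{\left(h,j \right)} = 10 + j$ ($O{\left(h,j \right)} = j + 10 = 10 + j$)
$O{\left(n,-29 \right)} + 2543 = \left(10 - 29\right) + 2543 = -19 + 2543 = 2524$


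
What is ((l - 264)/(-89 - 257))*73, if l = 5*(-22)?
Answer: 13651/173 ≈ 78.907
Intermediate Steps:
l = -110
((l - 264)/(-89 - 257))*73 = ((-110 - 264)/(-89 - 257))*73 = -374/(-346)*73 = -374*(-1/346)*73 = (187/173)*73 = 13651/173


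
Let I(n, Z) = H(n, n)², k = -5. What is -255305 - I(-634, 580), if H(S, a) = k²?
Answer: -255930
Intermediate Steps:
H(S, a) = 25 (H(S, a) = (-5)² = 25)
I(n, Z) = 625 (I(n, Z) = 25² = 625)
-255305 - I(-634, 580) = -255305 - 1*625 = -255305 - 625 = -255930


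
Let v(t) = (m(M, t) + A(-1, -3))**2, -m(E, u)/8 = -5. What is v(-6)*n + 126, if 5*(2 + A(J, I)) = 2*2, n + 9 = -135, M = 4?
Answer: -5416434/25 ≈ -2.1666e+5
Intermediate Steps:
n = -144 (n = -9 - 135 = -144)
m(E, u) = 40 (m(E, u) = -8*(-5) = 40)
A(J, I) = -6/5 (A(J, I) = -2 + (2*2)/5 = -2 + (1/5)*4 = -2 + 4/5 = -6/5)
v(t) = 37636/25 (v(t) = (40 - 6/5)**2 = (194/5)**2 = 37636/25)
v(-6)*n + 126 = (37636/25)*(-144) + 126 = -5419584/25 + 126 = -5416434/25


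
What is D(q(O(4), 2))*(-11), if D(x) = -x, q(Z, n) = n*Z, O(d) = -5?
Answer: -110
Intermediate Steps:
q(Z, n) = Z*n
D(q(O(4), 2))*(-11) = -(-5)*2*(-11) = -1*(-10)*(-11) = 10*(-11) = -110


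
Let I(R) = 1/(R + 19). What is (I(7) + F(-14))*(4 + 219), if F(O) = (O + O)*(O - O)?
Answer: 223/26 ≈ 8.5769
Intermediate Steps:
F(O) = 0 (F(O) = (2*O)*0 = 0)
I(R) = 1/(19 + R)
(I(7) + F(-14))*(4 + 219) = (1/(19 + 7) + 0)*(4 + 219) = (1/26 + 0)*223 = (1/26)*223 = 223/26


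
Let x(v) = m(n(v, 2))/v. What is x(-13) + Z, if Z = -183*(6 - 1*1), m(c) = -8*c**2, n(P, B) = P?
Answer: -811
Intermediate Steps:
x(v) = -8*v (x(v) = (-8*v**2)/v = -8*v)
Z = -915 (Z = -183*(6 - 1) = -183*5 = -915)
x(-13) + Z = -8*(-13) - 915 = 104 - 915 = -811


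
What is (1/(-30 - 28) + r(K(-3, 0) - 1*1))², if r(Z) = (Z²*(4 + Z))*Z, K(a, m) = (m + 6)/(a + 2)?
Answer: 3561821761/3364 ≈ 1.0588e+6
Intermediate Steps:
K(a, m) = (6 + m)/(2 + a)
r(Z) = Z³*(4 + Z)
(1/(-30 - 28) + r(K(-3, 0) - 1*1))² = (1/(-30 - 28) + ((6 + 0)/(2 - 3) - 1*1)³*(4 + ((6 + 0)/(2 - 3) - 1*1)))² = (1/(-58) + (6/(-1) - 1)³*(4 + (6/(-1) - 1)))² = (-1/58 + (-1*6 - 1)³*(4 + (-1*6 - 1)))² = (-1/58 + (-6 - 1)³*(4 + (-6 - 1)))² = (-1/58 + (-7)³*(4 - 7))² = (-1/58 - 343*(-3))² = (-1/58 + 1029)² = (59681/58)² = 3561821761/3364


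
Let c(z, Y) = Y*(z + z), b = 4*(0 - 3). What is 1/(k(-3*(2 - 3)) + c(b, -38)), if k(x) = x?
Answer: 1/915 ≈ 0.0010929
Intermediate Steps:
b = -12 (b = 4*(-3) = -12)
c(z, Y) = 2*Y*z (c(z, Y) = Y*(2*z) = 2*Y*z)
1/(k(-3*(2 - 3)) + c(b, -38)) = 1/(-3*(2 - 3) + 2*(-38)*(-12)) = 1/(-3*(-1) + 912) = 1/(3 + 912) = 1/915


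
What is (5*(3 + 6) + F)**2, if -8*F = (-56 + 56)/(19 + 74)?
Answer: 2025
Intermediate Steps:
F = 0 (F = -(-56 + 56)/(8*(19 + 74)) = -0/93 = -1/8*0 = 0)
(5*(3 + 6) + F)**2 = (5*(3 + 6) + 0)**2 = (5*9 + 0)**2 = (45 + 0)**2 = 45**2 = 2025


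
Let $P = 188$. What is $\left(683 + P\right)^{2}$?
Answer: $758641$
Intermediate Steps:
$\left(683 + P\right)^{2} = \left(683 + 188\right)^{2} = 871^{2} = 758641$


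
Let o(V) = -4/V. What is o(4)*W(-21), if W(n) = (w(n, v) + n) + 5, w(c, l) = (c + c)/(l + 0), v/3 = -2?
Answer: 9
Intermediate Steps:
v = -6 (v = 3*(-2) = -6)
w(c, l) = 2*c/l (w(c, l) = (2*c)/l = 2*c/l)
W(n) = 5 + 2*n/3 (W(n) = (2*n/(-6) + n) + 5 = (2*n*(-⅙) + n) + 5 = (-n/3 + n) + 5 = 2*n/3 + 5 = 5 + 2*n/3)
o(4)*W(-21) = (-4/4)*(5 + (⅔)*(-21)) = (-4*¼)*(5 - 14) = -1*(-9) = 9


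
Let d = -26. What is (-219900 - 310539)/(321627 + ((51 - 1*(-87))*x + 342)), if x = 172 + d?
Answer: -176813/114039 ≈ -1.5505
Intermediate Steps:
x = 146 (x = 172 - 26 = 146)
(-219900 - 310539)/(321627 + ((51 - 1*(-87))*x + 342)) = (-219900 - 310539)/(321627 + ((51 - 1*(-87))*146 + 342)) = -530439/(321627 + ((51 + 87)*146 + 342)) = -530439/(321627 + (138*146 + 342)) = -530439/(321627 + (20148 + 342)) = -530439/(321627 + 20490) = -530439/342117 = -530439*1/342117 = -176813/114039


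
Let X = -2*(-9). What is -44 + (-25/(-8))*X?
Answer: 49/4 ≈ 12.250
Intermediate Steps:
X = 18
-44 + (-25/(-8))*X = -44 - 25/(-8)*18 = -44 - 25*(-1/8)*18 = -44 + (25/8)*18 = -44 + 225/4 = 49/4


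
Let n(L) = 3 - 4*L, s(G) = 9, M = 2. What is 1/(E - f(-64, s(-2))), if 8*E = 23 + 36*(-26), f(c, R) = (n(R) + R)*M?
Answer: -8/529 ≈ -0.015123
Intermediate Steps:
f(c, R) = 6 - 6*R (f(c, R) = ((3 - 4*R) + R)*2 = (3 - 3*R)*2 = 6 - 6*R)
E = -913/8 (E = (23 + 36*(-26))/8 = (23 - 936)/8 = (⅛)*(-913) = -913/8 ≈ -114.13)
1/(E - f(-64, s(-2))) = 1/(-913/8 - (6 - 6*9)) = 1/(-913/8 - (6 - 54)) = 1/(-913/8 - 1*(-48)) = 1/(-913/8 + 48) = 1/(-529/8) = -8/529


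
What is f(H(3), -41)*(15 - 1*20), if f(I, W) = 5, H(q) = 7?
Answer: -25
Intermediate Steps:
f(H(3), -41)*(15 - 1*20) = 5*(15 - 1*20) = 5*(15 - 20) = 5*(-5) = -25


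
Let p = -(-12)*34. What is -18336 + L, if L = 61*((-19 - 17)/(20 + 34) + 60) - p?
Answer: -45374/3 ≈ -15125.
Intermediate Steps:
p = 408 (p = -3*(-136) = 408)
L = 9634/3 (L = 61*((-19 - 17)/(20 + 34) + 60) - 1*408 = 61*(-36/54 + 60) - 408 = 61*(-36*1/54 + 60) - 408 = 61*(-2/3 + 60) - 408 = 61*(178/3) - 408 = 10858/3 - 408 = 9634/3 ≈ 3211.3)
-18336 + L = -18336 + 9634/3 = -45374/3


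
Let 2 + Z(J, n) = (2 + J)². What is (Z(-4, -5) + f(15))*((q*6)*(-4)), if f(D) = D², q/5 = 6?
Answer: -163440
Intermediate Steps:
q = 30 (q = 5*6 = 30)
Z(J, n) = -2 + (2 + J)²
(Z(-4, -5) + f(15))*((q*6)*(-4)) = ((-2 + (2 - 4)²) + 15²)*((30*6)*(-4)) = ((-2 + (-2)²) + 225)*(180*(-4)) = ((-2 + 4) + 225)*(-720) = (2 + 225)*(-720) = 227*(-720) = -163440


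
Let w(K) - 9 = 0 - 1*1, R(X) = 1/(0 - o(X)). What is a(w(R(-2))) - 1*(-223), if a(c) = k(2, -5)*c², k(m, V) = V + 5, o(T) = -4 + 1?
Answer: 223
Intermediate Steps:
o(T) = -3
k(m, V) = 5 + V
R(X) = ⅓ (R(X) = 1/(0 - 1*(-3)) = 1/(0 + 3) = 1/3 = ⅓)
w(K) = 8 (w(K) = 9 + (0 - 1*1) = 9 + (0 - 1) = 9 - 1 = 8)
a(c) = 0 (a(c) = (5 - 5)*c² = 0*c² = 0)
a(w(R(-2))) - 1*(-223) = 0 - 1*(-223) = 0 + 223 = 223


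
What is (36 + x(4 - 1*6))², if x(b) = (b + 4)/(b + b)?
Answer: 5041/4 ≈ 1260.3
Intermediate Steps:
x(b) = (4 + b)/(2*b) (x(b) = (4 + b)/((2*b)) = (4 + b)*(1/(2*b)) = (4 + b)/(2*b))
(36 + x(4 - 1*6))² = (36 + (4 + (4 - 1*6))/(2*(4 - 1*6)))² = (36 + (4 + (4 - 6))/(2*(4 - 6)))² = (36 + (½)*(4 - 2)/(-2))² = (36 + (½)*(-½)*2)² = (36 - ½)² = (71/2)² = 5041/4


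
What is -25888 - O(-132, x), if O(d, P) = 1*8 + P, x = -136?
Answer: -25760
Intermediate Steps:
O(d, P) = 8 + P
-25888 - O(-132, x) = -25888 - (8 - 136) = -25888 - 1*(-128) = -25888 + 128 = -25760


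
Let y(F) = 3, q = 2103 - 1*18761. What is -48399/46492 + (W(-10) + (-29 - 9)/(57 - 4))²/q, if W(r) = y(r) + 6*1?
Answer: -1136830788605/1087734317212 ≈ -1.0451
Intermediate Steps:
q = -16658 (q = 2103 - 18761 = -16658)
W(r) = 9 (W(r) = 3 + 6*1 = 3 + 6 = 9)
-48399/46492 + (W(-10) + (-29 - 9)/(57 - 4))²/q = -48399/46492 + (9 + (-29 - 9)/(57 - 4))²/(-16658) = -48399*1/46492 + (9 - 38/53)²*(-1/16658) = -48399/46492 + (9 - 38*1/53)²*(-1/16658) = -48399/46492 + (9 - 38/53)²*(-1/16658) = -48399/46492 + (439/53)²*(-1/16658) = -48399/46492 + (192721/2809)*(-1/16658) = -48399/46492 - 192721/46792322 = -1136830788605/1087734317212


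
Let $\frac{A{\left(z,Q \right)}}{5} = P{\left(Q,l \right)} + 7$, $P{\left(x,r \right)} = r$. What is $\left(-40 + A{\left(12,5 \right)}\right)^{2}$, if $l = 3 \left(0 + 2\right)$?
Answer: $625$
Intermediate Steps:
$l = 6$ ($l = 3 \cdot 2 = 6$)
$A{\left(z,Q \right)} = 65$ ($A{\left(z,Q \right)} = 5 \left(6 + 7\right) = 5 \cdot 13 = 65$)
$\left(-40 + A{\left(12,5 \right)}\right)^{2} = \left(-40 + 65\right)^{2} = 25^{2} = 625$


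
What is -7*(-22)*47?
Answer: 7238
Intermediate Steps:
-7*(-22)*47 = 154*47 = 7238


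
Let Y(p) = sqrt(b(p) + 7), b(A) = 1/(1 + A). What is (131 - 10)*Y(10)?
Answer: 11*sqrt(858) ≈ 322.21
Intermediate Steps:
Y(p) = sqrt(7 + 1/(1 + p)) (Y(p) = sqrt(1/(1 + p) + 7) = sqrt(7 + 1/(1 + p)))
(131 - 10)*Y(10) = (131 - 10)*sqrt((8 + 7*10)/(1 + 10)) = 121*sqrt((8 + 70)/11) = 121*sqrt((1/11)*78) = 121*sqrt(78/11) = 121*(sqrt(858)/11) = 11*sqrt(858)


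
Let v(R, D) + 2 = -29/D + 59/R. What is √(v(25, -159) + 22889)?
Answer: √14466763029/795 ≈ 151.29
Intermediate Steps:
v(R, D) = -2 - 29/D + 59/R (v(R, D) = -2 + (-29/D + 59/R) = -2 - 29/D + 59/R)
√(v(25, -159) + 22889) = √((-2 - 29/(-159) + 59/25) + 22889) = √((-2 - 29*(-1/159) + 59*(1/25)) + 22889) = √((-2 + 29/159 + 59/25) + 22889) = √(2156/3975 + 22889) = √(90985931/3975) = √14466763029/795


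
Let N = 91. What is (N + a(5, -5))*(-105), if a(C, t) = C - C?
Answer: -9555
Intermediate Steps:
a(C, t) = 0
(N + a(5, -5))*(-105) = (91 + 0)*(-105) = 91*(-105) = -9555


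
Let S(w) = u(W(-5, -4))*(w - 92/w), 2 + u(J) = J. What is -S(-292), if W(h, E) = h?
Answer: -149051/73 ≈ -2041.8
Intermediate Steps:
u(J) = -2 + J
S(w) = -7*w + 644/w (S(w) = (-2 - 5)*(w - 92/w) = -7*(w - 92/w) = -7*w + 644/w)
-S(-292) = -(-7*(-292) + 644/(-292)) = -(2044 + 644*(-1/292)) = -(2044 - 161/73) = -1*149051/73 = -149051/73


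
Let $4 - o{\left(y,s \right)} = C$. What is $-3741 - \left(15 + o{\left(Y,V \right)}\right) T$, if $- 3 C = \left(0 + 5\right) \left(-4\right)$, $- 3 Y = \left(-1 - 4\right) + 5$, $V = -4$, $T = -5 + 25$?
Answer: $- \frac{11963}{3} \approx -3987.7$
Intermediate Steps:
$T = 20$
$Y = 0$ ($Y = - \frac{\left(-1 - 4\right) + 5}{3} = - \frac{-5 + 5}{3} = \left(- \frac{1}{3}\right) 0 = 0$)
$C = \frac{20}{3}$ ($C = - \frac{\left(0 + 5\right) \left(-4\right)}{3} = - \frac{5 \left(-4\right)}{3} = \left(- \frac{1}{3}\right) \left(-20\right) = \frac{20}{3} \approx 6.6667$)
$o{\left(y,s \right)} = - \frac{8}{3}$ ($o{\left(y,s \right)} = 4 - \frac{20}{3} = - \frac{8}{3}$)
$-3741 - \left(15 + o{\left(Y,V \right)}\right) T = -3741 - \left(15 - \frac{8}{3}\right) 20 = -3741 - \frac{37}{3} \cdot 20 = -3741 - \frac{740}{3} = - \frac{11963}{3}$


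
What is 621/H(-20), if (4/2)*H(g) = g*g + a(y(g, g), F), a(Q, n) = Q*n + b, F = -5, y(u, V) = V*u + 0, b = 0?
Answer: -621/800 ≈ -0.77625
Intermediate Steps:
y(u, V) = V*u
a(Q, n) = Q*n (a(Q, n) = Q*n + 0 = Q*n)
H(g) = -2*g² (H(g) = (g*g + (g*g)*(-5))/2 = (g² + g²*(-5))/2 = (g² - 5*g²)/2 = (-4*g²)/2 = -2*g²)
621/H(-20) = 621/((-2*(-20)²)) = 621/((-2*400)) = 621/(-800) = 621*(-1/800) = -621/800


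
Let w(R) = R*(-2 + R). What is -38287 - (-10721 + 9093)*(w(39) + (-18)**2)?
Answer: 2838389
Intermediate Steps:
-38287 - (-10721 + 9093)*(w(39) + (-18)**2) = -38287 - (-10721 + 9093)*(39*(-2 + 39) + (-18)**2) = -38287 - (-1628)*(39*37 + 324) = -38287 - (-1628)*(1443 + 324) = -38287 - (-1628)*1767 = -38287 - 1*(-2876676) = -38287 + 2876676 = 2838389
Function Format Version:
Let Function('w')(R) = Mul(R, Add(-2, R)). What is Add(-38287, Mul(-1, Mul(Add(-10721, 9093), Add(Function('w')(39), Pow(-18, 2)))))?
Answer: 2838389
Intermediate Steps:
Add(-38287, Mul(-1, Mul(Add(-10721, 9093), Add(Function('w')(39), Pow(-18, 2))))) = Add(-38287, Mul(-1, Mul(Add(-10721, 9093), Add(Mul(39, Add(-2, 39)), Pow(-18, 2))))) = Add(-38287, Mul(-1, Mul(-1628, Add(Mul(39, 37), 324)))) = Add(-38287, Mul(-1, Mul(-1628, Add(1443, 324)))) = Add(-38287, Mul(-1, Mul(-1628, 1767))) = Add(-38287, Mul(-1, -2876676)) = Add(-38287, 2876676) = 2838389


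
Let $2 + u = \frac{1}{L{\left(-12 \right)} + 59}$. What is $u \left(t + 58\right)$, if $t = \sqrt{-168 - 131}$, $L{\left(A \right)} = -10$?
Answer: $- \frac{5626}{49} - \frac{97 i \sqrt{299}}{49} \approx -114.82 - 34.23 i$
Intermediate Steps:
$t = i \sqrt{299}$ ($t = \sqrt{-299} = i \sqrt{299} \approx 17.292 i$)
$u = - \frac{97}{49}$ ($u = -2 + \frac{1}{-10 + 59} = -2 + \frac{1}{49} = - \frac{97}{49} \approx -1.9796$)
$u \left(t + 58\right) = - \frac{97 \left(i \sqrt{299} + 58\right)}{49} = - \frac{97 \left(58 + i \sqrt{299}\right)}{49} = - \frac{5626}{49} - \frac{97 i \sqrt{299}}{49}$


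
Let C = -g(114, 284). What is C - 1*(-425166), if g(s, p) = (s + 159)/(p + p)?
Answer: 241494015/568 ≈ 4.2517e+5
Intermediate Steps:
g(s, p) = (159 + s)/(2*p) (g(s, p) = (159 + s)/((2*p)) = (159 + s)*(1/(2*p)) = (159 + s)/(2*p))
C = -273/568 (C = -(159 + 114)/(2*284) = -273/(2*284) = -1*273/568 = -273/568 ≈ -0.48063)
C - 1*(-425166) = -273/568 - 1*(-425166) = -273/568 + 425166 = 241494015/568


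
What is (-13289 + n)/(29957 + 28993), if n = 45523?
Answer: 16117/29475 ≈ 0.54680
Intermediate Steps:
(-13289 + n)/(29957 + 28993) = (-13289 + 45523)/(29957 + 28993) = 32234/58950 = 32234*(1/58950) = 16117/29475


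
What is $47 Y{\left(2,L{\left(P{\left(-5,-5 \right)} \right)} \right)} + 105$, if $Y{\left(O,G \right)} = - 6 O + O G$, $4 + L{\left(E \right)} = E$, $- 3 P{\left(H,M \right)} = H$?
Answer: $- \frac{2035}{3} \approx -678.33$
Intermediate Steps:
$P{\left(H,M \right)} = - \frac{H}{3}$
$L{\left(E \right)} = -4 + E$
$Y{\left(O,G \right)} = - 6 O + G O$
$47 Y{\left(2,L{\left(P{\left(-5,-5 \right)} \right)} \right)} + 105 = 47 \cdot 2 \left(-6 - \frac{7}{3}\right) + 105 = 47 \cdot 2 \left(- \frac{25}{3}\right) + 105 = 47 \left(- \frac{50}{3}\right) + 105 = - \frac{2350}{3} + 105 = - \frac{2035}{3}$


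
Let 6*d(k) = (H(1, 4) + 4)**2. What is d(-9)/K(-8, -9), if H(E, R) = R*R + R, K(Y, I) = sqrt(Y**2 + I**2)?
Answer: 96*sqrt(145)/145 ≈ 7.9724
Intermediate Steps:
K(Y, I) = sqrt(I**2 + Y**2)
H(E, R) = R + R**2 (H(E, R) = R**2 + R = R + R**2)
d(k) = 96 (d(k) = (4*(1 + 4) + 4)**2/6 = (4*5 + 4)**2/6 = (20 + 4)**2/6 = (1/6)*24**2 = (1/6)*576 = 96)
d(-9)/K(-8, -9) = 96/(sqrt((-9)**2 + (-8)**2)) = 96/(sqrt(81 + 64)) = 96/(sqrt(145)) = 96*(sqrt(145)/145) = 96*sqrt(145)/145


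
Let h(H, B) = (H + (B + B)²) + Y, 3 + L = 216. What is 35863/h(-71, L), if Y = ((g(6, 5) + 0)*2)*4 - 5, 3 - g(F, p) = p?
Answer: 35863/181384 ≈ 0.19772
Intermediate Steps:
L = 213 (L = -3 + 216 = 213)
g(F, p) = 3 - p
Y = -21 (Y = (((3 - 1*5) + 0)*2)*4 - 5 = (((3 - 5) + 0)*2)*4 - 5 = ((-2 + 0)*2)*4 - 5 = -2*2*4 - 5 = -4*4 - 5 = -16 - 5 = -21)
h(H, B) = -21 + H + 4*B² (h(H, B) = (H + (B + B)²) - 21 = (H + (2*B)²) - 21 = (H + 4*B²) - 21 = -21 + H + 4*B²)
35863/h(-71, L) = 35863/(-21 - 71 + 4*213²) = 35863/(-21 - 71 + 4*45369) = 35863/(-21 - 71 + 181476) = 35863/181384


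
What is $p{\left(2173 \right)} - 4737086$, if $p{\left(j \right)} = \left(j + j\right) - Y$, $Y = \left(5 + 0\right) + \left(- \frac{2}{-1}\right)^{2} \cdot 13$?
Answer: $-4732797$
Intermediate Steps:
$Y = 57$ ($Y = 5 + \left(\left(-2\right) \left(-1\right)\right)^{2} \cdot 13 = 5 + 2^{2} \cdot 13 = 5 + 4 \cdot 13 = 5 + 52 = 57$)
$p{\left(j \right)} = -57 + 2 j$ ($p{\left(j \right)} = \left(j + j\right) - 57 = 2 j - 57 = -57 + 2 j$)
$p{\left(2173 \right)} - 4737086 = \left(-57 + 2 \cdot 2173\right) - 4737086 = \left(-57 + 4346\right) - 4737086 = 4289 - 4737086 = -4732797$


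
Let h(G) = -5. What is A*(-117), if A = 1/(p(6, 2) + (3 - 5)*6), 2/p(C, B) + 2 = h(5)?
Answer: 819/86 ≈ 9.5233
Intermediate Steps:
p(C, B) = -2/7 (p(C, B) = 2/(-2 - 5) = 2/(-7) = 2*(-⅐) = -2/7)
A = -7/86 (A = 1/(-2/7 + (3 - 5)*6) = 1/(-2/7 - 2*6) = 1/(-2/7 - 12) = 1/(-86/7) = -7/86 ≈ -0.081395)
A*(-117) = -7/86*(-117) = 819/86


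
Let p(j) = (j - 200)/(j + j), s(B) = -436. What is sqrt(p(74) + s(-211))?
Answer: I*sqrt(2392198)/74 ≈ 20.901*I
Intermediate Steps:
p(j) = (-200 + j)/(2*j) (p(j) = (-200 + j)/((2*j)) = (-200 + j)*(1/(2*j)) = (-200 + j)/(2*j))
sqrt(p(74) + s(-211)) = sqrt((1/2)*(-200 + 74)/74 - 436) = sqrt((1/2)*(1/74)*(-126) - 436) = sqrt(-63/74 - 436) = sqrt(-32327/74) = I*sqrt(2392198)/74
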